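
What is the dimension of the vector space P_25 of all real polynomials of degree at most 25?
Dimension = 26

A polynomial of degree at most 25 can be written as a₀ + a₁x + a₂x² + … + a_25x^25, with 26 free coefficients a₀, …, a_25.
The set {1, x, x², …, x^25} is a basis: it spans P_25 (every such polynomial is a linear combination of these) and is linearly independent (a polynomial is zero iff all its coefficients are zero).
Therefore dim(P_25) = 25 + 1 = 26.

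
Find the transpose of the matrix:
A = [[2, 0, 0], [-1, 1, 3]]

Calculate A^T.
[[2, -1], [0, 1], [0, 3]]

The transpose sends entry (i,j) to (j,i); rows become columns.
Row 0 of A: [2, 0, 0] -> column 0 of A^T.
Row 1 of A: [-1, 1, 3] -> column 1 of A^T.
A^T = [[2, -1], [0, 1], [0, 3]]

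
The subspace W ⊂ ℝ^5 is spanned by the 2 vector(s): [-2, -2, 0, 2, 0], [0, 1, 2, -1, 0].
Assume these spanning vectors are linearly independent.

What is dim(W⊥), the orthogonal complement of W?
dim(W⊥) = 3

For any subspace W of ℝ^n, dim(W) + dim(W⊥) = n (the whole-space dimension).
Here the given 2 vectors are linearly independent, so dim(W) = 2.
Thus dim(W⊥) = n - dim(W) = 5 - 2 = 3.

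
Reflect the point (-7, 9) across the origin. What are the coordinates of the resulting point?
(7, -9)

Reflection across origin: (-7, 9) → (7, -9)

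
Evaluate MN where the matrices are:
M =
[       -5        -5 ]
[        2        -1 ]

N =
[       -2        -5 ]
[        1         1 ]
MN =
[        5        20 ]
[       -5       -11 ]

Matrix multiplication: (MN)[i][j] = sum over k of M[i][k] * N[k][j].
  (MN)[0][0] = (-5)*(-2) + (-5)*(1) = 5
  (MN)[0][1] = (-5)*(-5) + (-5)*(1) = 20
  (MN)[1][0] = (2)*(-2) + (-1)*(1) = -5
  (MN)[1][1] = (2)*(-5) + (-1)*(1) = -11
MN =
[        5        20 ]
[       -5       -11 ]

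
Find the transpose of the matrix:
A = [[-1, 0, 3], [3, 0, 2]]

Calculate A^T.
[[-1, 3], [0, 0], [3, 2]]

The transpose sends entry (i,j) to (j,i); rows become columns.
Row 0 of A: [-1, 0, 3] -> column 0 of A^T.
Row 1 of A: [3, 0, 2] -> column 1 of A^T.
A^T = [[-1, 3], [0, 0], [3, 2]]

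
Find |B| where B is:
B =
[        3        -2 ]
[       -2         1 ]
det(B) = -1

For a 2×2 matrix [[a, b], [c, d]], det = a*d - b*c.
det(B) = (3)*(1) - (-2)*(-2) = 3 - 4 = -1.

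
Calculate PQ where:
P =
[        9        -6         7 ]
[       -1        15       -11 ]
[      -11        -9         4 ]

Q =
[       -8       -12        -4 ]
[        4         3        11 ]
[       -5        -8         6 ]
PQ =
[     -131      -182       -60 ]
[      123       145       103 ]
[       32        73       -31 ]

Matrix multiplication: (PQ)[i][j] = sum over k of P[i][k] * Q[k][j].
  (PQ)[0][0] = (9)*(-8) + (-6)*(4) + (7)*(-5) = -131
  (PQ)[0][1] = (9)*(-12) + (-6)*(3) + (7)*(-8) = -182
  (PQ)[0][2] = (9)*(-4) + (-6)*(11) + (7)*(6) = -60
  (PQ)[1][0] = (-1)*(-8) + (15)*(4) + (-11)*(-5) = 123
  (PQ)[1][1] = (-1)*(-12) + (15)*(3) + (-11)*(-8) = 145
  (PQ)[1][2] = (-1)*(-4) + (15)*(11) + (-11)*(6) = 103
  (PQ)[2][0] = (-11)*(-8) + (-9)*(4) + (4)*(-5) = 32
  (PQ)[2][1] = (-11)*(-12) + (-9)*(3) + (4)*(-8) = 73
  (PQ)[2][2] = (-11)*(-4) + (-9)*(11) + (4)*(6) = -31
PQ =
[     -131      -182       -60 ]
[      123       145       103 ]
[       32        73       -31 ]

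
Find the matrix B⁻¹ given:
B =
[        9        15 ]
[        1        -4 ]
det(B) = -51
B⁻¹ =
[     4/51      5/17 ]
[     1/51     -3/17 ]

For a 2×2 matrix B = [[a, b], [c, d]] with det(B) ≠ 0, B⁻¹ = (1/det(B)) * [[d, -b], [-c, a]].
det(B) = (9)*(-4) - (15)*(1) = -36 - 15 = -51.
B⁻¹ = (1/-51) * [[-4, -15], [-1, 9]].
Dividing each entry by -51 and reducing:
B⁻¹ =
[     4/51      5/17 ]
[     1/51     -3/17 ]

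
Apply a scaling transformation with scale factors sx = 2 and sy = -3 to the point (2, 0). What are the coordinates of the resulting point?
(4, 0)

Scaling matrix:
[[2, 0], [0, -3]]
Result: (2 × 2, 0 × -3) = (4, 0)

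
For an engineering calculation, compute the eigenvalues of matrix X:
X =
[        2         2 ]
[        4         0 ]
λ = -2, 4

Solve det(X - λI) = 0. For a 2×2 matrix the characteristic equation is λ² - (trace)λ + det = 0.
trace(X) = a + d = 2 + 0 = 2.
det(X) = a*d - b*c = (2)*(0) - (2)*(4) = 0 - 8 = -8.
Characteristic equation: λ² - (2)λ + (-8) = 0.
Discriminant = (2)² - 4*(-8) = 4 + 32 = 36.
λ = (2 ± √36) / 2 = (2 ± 6) / 2 = -2, 4.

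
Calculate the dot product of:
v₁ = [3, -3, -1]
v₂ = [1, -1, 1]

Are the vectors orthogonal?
5, No

The dot product is the sum of products of corresponding components.
v₁·v₂ = (3)*(1) + (-3)*(-1) + (-1)*(1) = 3 + 3 - 1 = 5.
Two vectors are orthogonal iff their dot product is 0; here the dot product is 5, so the vectors are not orthogonal.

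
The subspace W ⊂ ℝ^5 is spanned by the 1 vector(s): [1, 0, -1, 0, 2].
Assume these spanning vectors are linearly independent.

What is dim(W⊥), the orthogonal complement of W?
dim(W⊥) = 4

For any subspace W of ℝ^n, dim(W) + dim(W⊥) = n (the whole-space dimension).
Here the given 1 vectors are linearly independent, so dim(W) = 1.
Thus dim(W⊥) = n - dim(W) = 5 - 1 = 4.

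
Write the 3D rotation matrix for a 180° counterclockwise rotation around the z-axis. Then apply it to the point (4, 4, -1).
R = [[-1, 0, 0], [0, -1, 0], [0, 0, 1]]; R·(4, 4, -1) = (-4, -4, -1)

Rotation matrix for 180° around z-axis:
cos(180°) = -1, sin(180°) = 0
R = [[-1, 0, 0], [0, -1, 0], [0, 0, 1]]
Apply to (4, 4, -1): R·[4, 4, -1]ᵀ = (-4, -4, -1)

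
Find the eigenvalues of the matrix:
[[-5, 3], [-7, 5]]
λ = -2 and λ = 2

Characteristic equation: det(A - λI) = 0
λ² - (trace)λ + (det) = 0
λ² - (0)λ + (-4) = 0
λ² - 0λ - 4 = 0
Solving: λ = -2, 2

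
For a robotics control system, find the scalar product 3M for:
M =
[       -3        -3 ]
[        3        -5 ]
3M =
[       -9        -9 ]
[        9       -15 ]

Scalar multiplication is elementwise: (3M)[i][j] = 3 * M[i][j].
  (3M)[0][0] = 3 * (-3) = -9
  (3M)[0][1] = 3 * (-3) = -9
  (3M)[1][0] = 3 * (3) = 9
  (3M)[1][1] = 3 * (-5) = -15
3M =
[       -9        -9 ]
[        9       -15 ]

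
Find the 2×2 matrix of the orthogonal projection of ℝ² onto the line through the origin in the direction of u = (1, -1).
[[1/2, -1/2], [-1/2, 1/2]]

The orthogonal projection onto the line spanned by a nonzero vector u = (a, b) has matrix P = (u uᵀ) / (uᵀ u) = (1/(a² + b²)) · [[a², ab], [ab, b²]].
Here u = (1, -1), so a² + b² = 1 + 1 = 2.
P = (1/2) · [[1, -1], [-1, 1]] = [[1/2, -1/2], [-1/2, 1/2]].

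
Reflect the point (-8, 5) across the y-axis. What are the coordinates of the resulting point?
(8, 5)

Reflection across y-axis: (-8, 5) → (8, 5)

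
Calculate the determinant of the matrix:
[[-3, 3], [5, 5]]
-30

For a 2×2 matrix [[a, b], [c, d]], det = ad - bc
det = (-3)(5) - (3)(5) = -15 - 15 = -30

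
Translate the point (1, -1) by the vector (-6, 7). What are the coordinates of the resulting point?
(-5, 6)

Translation by (-6, 7):
x' = 1 + -6 = -5
y' = -1 + 7 = 6
Homogeneous matrix: [[1, 0, -6], [0, 1, 7], [0, 0, 1]]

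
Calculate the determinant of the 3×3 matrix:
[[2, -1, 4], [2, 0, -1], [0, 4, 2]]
44

Expansion along first row:
det = 2·det([[0,-1],[4,2]]) - -1·det([[2,-1],[0,2]]) + 4·det([[2,0],[0,4]])
    = 2·(0·2 - -1·4) - -1·(2·2 - -1·0) + 4·(2·4 - 0·0)
    = 2·4 - -1·4 + 4·8
    = 8 + 4 + 32 = 44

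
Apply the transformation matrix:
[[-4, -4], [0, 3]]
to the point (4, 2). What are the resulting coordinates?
(-24, 6)

Matrix multiplication:
[[-4, -4], [0, 3]] × [4, 2]ᵀ
= [-4×4 + -4×2, 0×4 + 3×2]ᵀ
= [-24.0000, 6.0000]ᵀ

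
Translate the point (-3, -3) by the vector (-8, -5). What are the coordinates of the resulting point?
(-11, -8)

Translation by (-8, -5):
x' = -3 + -8 = -11
y' = -3 + -5 = -8
Homogeneous matrix: [[1, 0, -8], [0, 1, -5], [0, 0, 1]]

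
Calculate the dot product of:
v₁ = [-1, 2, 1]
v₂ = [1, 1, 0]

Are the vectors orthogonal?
1, No

The dot product is the sum of products of corresponding components.
v₁·v₂ = (-1)*(1) + (2)*(1) + (1)*(0) = -1 + 2 + 0 = 1.
Two vectors are orthogonal iff their dot product is 0; here the dot product is 1, so the vectors are not orthogonal.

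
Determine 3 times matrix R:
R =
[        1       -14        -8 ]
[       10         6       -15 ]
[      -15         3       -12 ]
3R =
[        3       -42       -24 ]
[       30        18       -45 ]
[      -45         9       -36 ]

Scalar multiplication is elementwise: (3R)[i][j] = 3 * R[i][j].
  (3R)[0][0] = 3 * (1) = 3
  (3R)[0][1] = 3 * (-14) = -42
  (3R)[0][2] = 3 * (-8) = -24
  (3R)[1][0] = 3 * (10) = 30
  (3R)[1][1] = 3 * (6) = 18
  (3R)[1][2] = 3 * (-15) = -45
  (3R)[2][0] = 3 * (-15) = -45
  (3R)[2][1] = 3 * (3) = 9
  (3R)[2][2] = 3 * (-12) = -36
3R =
[        3       -42       -24 ]
[       30        18       -45 ]
[      -45         9       -36 ]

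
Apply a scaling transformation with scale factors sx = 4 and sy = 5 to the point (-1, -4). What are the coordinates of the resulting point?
(-4, -20)

Scaling matrix:
[[4, 0], [0, 5]]
Result: (-1 × 4, -4 × 5) = (-4, -20)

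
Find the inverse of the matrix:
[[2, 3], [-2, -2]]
[[-1, -3/2], [1, 1]]

For [[a,b],[c,d]], inverse = (1/det)·[[d,-b],[-c,a]]
det = 2·-2 - 3·-2 = 2
Inverse = (1/2)·[[-2, -3], [2, 2]]
        = [[-1, -3/2], [1, 1]]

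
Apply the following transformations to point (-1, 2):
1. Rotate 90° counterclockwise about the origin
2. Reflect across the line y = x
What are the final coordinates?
(-1, -2)

Step 1: Rotate 90° → (-2, -1)
Step 2: Reflect across the line y = x → (-1, -2)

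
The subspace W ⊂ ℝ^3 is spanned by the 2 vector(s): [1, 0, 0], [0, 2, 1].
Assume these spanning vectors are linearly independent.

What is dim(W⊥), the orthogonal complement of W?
dim(W⊥) = 1

For any subspace W of ℝ^n, dim(W) + dim(W⊥) = n (the whole-space dimension).
Here the given 2 vectors are linearly independent, so dim(W) = 2.
Thus dim(W⊥) = n - dim(W) = 3 - 2 = 1.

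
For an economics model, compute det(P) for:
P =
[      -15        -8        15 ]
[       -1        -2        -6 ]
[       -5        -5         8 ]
det(P) = 311

Expand along row 0 (cofactor expansion): det(P) = a*(e*i - f*h) - b*(d*i - f*g) + c*(d*h - e*g), where the 3×3 is [[a, b, c], [d, e, f], [g, h, i]].
Minor M_00 = (-2)*(8) - (-6)*(-5) = -16 - 30 = -46.
Minor M_01 = (-1)*(8) - (-6)*(-5) = -8 - 30 = -38.
Minor M_02 = (-1)*(-5) - (-2)*(-5) = 5 - 10 = -5.
det(P) = (-15)*(-46) - (-8)*(-38) + (15)*(-5) = 690 - 304 - 75 = 311.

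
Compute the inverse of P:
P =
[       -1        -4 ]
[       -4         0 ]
det(P) = -16
P⁻¹ =
[        0      -1/4 ]
[     -1/4      1/16 ]

For a 2×2 matrix P = [[a, b], [c, d]] with det(P) ≠ 0, P⁻¹ = (1/det(P)) * [[d, -b], [-c, a]].
det(P) = (-1)*(0) - (-4)*(-4) = 0 - 16 = -16.
P⁻¹ = (1/-16) * [[0, 4], [4, -1]].
Dividing each entry by -16 and reducing:
P⁻¹ =
[        0      -1/4 ]
[     -1/4      1/16 ]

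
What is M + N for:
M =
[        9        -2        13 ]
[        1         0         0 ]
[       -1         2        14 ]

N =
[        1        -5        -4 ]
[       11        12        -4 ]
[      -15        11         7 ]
M + N =
[       10        -7         9 ]
[       12        12        -4 ]
[      -16        13        21 ]

Matrix addition is elementwise: (M+N)[i][j] = M[i][j] + N[i][j].
  (M+N)[0][0] = (9) + (1) = 10
  (M+N)[0][1] = (-2) + (-5) = -7
  (M+N)[0][2] = (13) + (-4) = 9
  (M+N)[1][0] = (1) + (11) = 12
  (M+N)[1][1] = (0) + (12) = 12
  (M+N)[1][2] = (0) + (-4) = -4
  (M+N)[2][0] = (-1) + (-15) = -16
  (M+N)[2][1] = (2) + (11) = 13
  (M+N)[2][2] = (14) + (7) = 21
M + N =
[       10        -7         9 ]
[       12        12        -4 ]
[      -16        13        21 ]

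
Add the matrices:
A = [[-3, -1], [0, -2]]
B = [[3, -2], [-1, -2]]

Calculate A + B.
[[0, -3], [-1, -4]]

Add corresponding elements:
(-3)+(3)=0
(-1)+(-2)=-3
(0)+(-1)=-1
(-2)+(-2)=-4
A + B = [[0, -3], [-1, -4]]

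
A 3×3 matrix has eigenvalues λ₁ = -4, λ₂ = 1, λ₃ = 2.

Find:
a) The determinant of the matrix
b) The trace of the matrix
det = -8, trace = -1

Two standard eigenvalue identities:
- det(A) equals the product of the eigenvalues (counted with multiplicity).
- trace(A) equals the sum of the eigenvalues.
det(A) = (-4)*(1)*(2) = -8.
trace(A) = -4 + 1 + 2 = -1.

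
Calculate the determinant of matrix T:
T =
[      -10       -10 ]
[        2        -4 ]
det(T) = 60

For a 2×2 matrix [[a, b], [c, d]], det = a*d - b*c.
det(T) = (-10)*(-4) - (-10)*(2) = 40 + 20 = 60.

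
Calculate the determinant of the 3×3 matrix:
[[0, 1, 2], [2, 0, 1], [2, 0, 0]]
2

Expansion along first row:
det = 0·det([[0,1],[0,0]]) - 1·det([[2,1],[2,0]]) + 2·det([[2,0],[2,0]])
    = 0·(0·0 - 1·0) - 1·(2·0 - 1·2) + 2·(2·0 - 0·2)
    = 0·0 - 1·-2 + 2·0
    = 0 + 2 + 0 = 2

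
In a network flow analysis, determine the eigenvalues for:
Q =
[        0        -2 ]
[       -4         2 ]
λ = -2, 4

Solve det(Q - λI) = 0. For a 2×2 matrix the characteristic equation is λ² - (trace)λ + det = 0.
trace(Q) = a + d = 0 + 2 = 2.
det(Q) = a*d - b*c = (0)*(2) - (-2)*(-4) = 0 - 8 = -8.
Characteristic equation: λ² - (2)λ + (-8) = 0.
Discriminant = (2)² - 4*(-8) = 4 + 32 = 36.
λ = (2 ± √36) / 2 = (2 ± 6) / 2 = -2, 4.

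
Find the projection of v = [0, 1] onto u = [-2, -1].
[2/5, 1/5]

The projection of v onto u is proj_u(v) = ((v·u) / (u·u)) · u.
v·u = (0)*(-2) + (1)*(-1) = -1.
u·u = (-2)*(-2) + (-1)*(-1) = 5.
coefficient = -1 / 5 = -1/5.
proj_u(v) = -1/5 · [-2, -1] = [2/5, 1/5].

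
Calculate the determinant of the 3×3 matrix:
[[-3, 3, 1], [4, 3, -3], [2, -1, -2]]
23

Expansion along first row:
det = -3·det([[3,-3],[-1,-2]]) - 3·det([[4,-3],[2,-2]]) + 1·det([[4,3],[2,-1]])
    = -3·(3·-2 - -3·-1) - 3·(4·-2 - -3·2) + 1·(4·-1 - 3·2)
    = -3·-9 - 3·-2 + 1·-10
    = 27 + 6 + -10 = 23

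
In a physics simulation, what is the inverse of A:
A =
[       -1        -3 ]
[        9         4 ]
det(A) = 23
A⁻¹ =
[     4/23      3/23 ]
[    -9/23     -1/23 ]

For a 2×2 matrix A = [[a, b], [c, d]] with det(A) ≠ 0, A⁻¹ = (1/det(A)) * [[d, -b], [-c, a]].
det(A) = (-1)*(4) - (-3)*(9) = -4 + 27 = 23.
A⁻¹ = (1/23) * [[4, 3], [-9, -1]].
Dividing each entry by 23 and reducing:
A⁻¹ =
[     4/23      3/23 ]
[    -9/23     -1/23 ]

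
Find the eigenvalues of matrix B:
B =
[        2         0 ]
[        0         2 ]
λ = 2, 2

Solve det(B - λI) = 0. For a 2×2 matrix the characteristic equation is λ² - (trace)λ + det = 0.
trace(B) = a + d = 2 + 2 = 4.
det(B) = a*d - b*c = (2)*(2) - (0)*(0) = 4 - 0 = 4.
Characteristic equation: λ² - (4)λ + (4) = 0.
Discriminant = (4)² - 4*(4) = 16 - 16 = 0.
λ = (4 ± √0) / 2 = (4 ± 0) / 2 = 2, 2.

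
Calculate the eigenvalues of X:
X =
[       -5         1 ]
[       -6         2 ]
λ = -4, 1

Solve det(X - λI) = 0. For a 2×2 matrix the characteristic equation is λ² - (trace)λ + det = 0.
trace(X) = a + d = -5 + 2 = -3.
det(X) = a*d - b*c = (-5)*(2) - (1)*(-6) = -10 + 6 = -4.
Characteristic equation: λ² - (-3)λ + (-4) = 0.
Discriminant = (-3)² - 4*(-4) = 9 + 16 = 25.
λ = (-3 ± √25) / 2 = (-3 ± 5) / 2 = -4, 1.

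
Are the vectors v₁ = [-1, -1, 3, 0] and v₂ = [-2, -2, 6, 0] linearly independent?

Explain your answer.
No, linearly dependent (v₂ = 2·v₁)

Check whether there is a scalar k with v₂ = k·v₁.
Comparing components, k = 2 satisfies 2·[-1, -1, 3, 0] = [-2, -2, 6, 0].
Since v₂ is a scalar multiple of v₁, the two vectors are linearly dependent.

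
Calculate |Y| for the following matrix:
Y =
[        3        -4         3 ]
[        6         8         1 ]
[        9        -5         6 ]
det(Y) = -39

Expand along row 0 (cofactor expansion): det(Y) = a*(e*i - f*h) - b*(d*i - f*g) + c*(d*h - e*g), where the 3×3 is [[a, b, c], [d, e, f], [g, h, i]].
Minor M_00 = (8)*(6) - (1)*(-5) = 48 + 5 = 53.
Minor M_01 = (6)*(6) - (1)*(9) = 36 - 9 = 27.
Minor M_02 = (6)*(-5) - (8)*(9) = -30 - 72 = -102.
det(Y) = (3)*(53) - (-4)*(27) + (3)*(-102) = 159 + 108 - 306 = -39.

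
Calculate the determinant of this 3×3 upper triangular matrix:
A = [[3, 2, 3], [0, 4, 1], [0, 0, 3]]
36

The determinant of a triangular matrix is the product of its diagonal entries (the off-diagonal entries above the diagonal do not affect it).
det(A) = (3) * (4) * (3) = 36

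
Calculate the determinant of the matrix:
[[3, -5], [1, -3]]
-4

For a 2×2 matrix [[a, b], [c, d]], det = ad - bc
det = (3)(-3) - (-5)(1) = -9 - -5 = -4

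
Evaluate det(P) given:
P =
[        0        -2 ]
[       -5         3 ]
det(P) = -10

For a 2×2 matrix [[a, b], [c, d]], det = a*d - b*c.
det(P) = (0)*(3) - (-2)*(-5) = 0 - 10 = -10.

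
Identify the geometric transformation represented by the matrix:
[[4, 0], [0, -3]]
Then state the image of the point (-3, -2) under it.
non-uniform scaling by (4, -3); image of (-3, -2) is (-12, 6)

This is diagonal with distinct entries, so it scales the x-axis by 4 and the y-axis by -3.
The matrix [[4, 0], [0, -3]] represents: non-uniform scaling by (4, -3).
Applying it to (-3, -2): [4·-3 + 0·-2, 0·-3 + -3·-2] = (-12, 6).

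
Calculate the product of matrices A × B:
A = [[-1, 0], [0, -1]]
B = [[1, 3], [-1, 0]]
[[-1, -3], [1, 0]]

Matrix multiplication:
C[0][0] = -1×1 + 0×-1 = -1
C[0][1] = -1×3 + 0×0 = -3
C[1][0] = 0×1 + -1×-1 = 1
C[1][1] = 0×3 + -1×0 = 0
Result: [[-1, -3], [1, 0]]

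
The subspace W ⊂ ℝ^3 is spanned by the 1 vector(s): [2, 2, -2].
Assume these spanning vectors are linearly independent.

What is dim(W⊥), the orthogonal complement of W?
dim(W⊥) = 2

For any subspace W of ℝ^n, dim(W) + dim(W⊥) = n (the whole-space dimension).
Here the given 1 vectors are linearly independent, so dim(W) = 1.
Thus dim(W⊥) = n - dim(W) = 3 - 1 = 2.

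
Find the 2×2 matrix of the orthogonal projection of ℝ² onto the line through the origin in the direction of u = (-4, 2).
[[4/5, -2/5], [-2/5, 1/5]]

The orthogonal projection onto the line spanned by a nonzero vector u = (a, b) has matrix P = (u uᵀ) / (uᵀ u) = (1/(a² + b²)) · [[a², ab], [ab, b²]].
Here u = (-4, 2), so a² + b² = 16 + 4 = 20.
P = (1/20) · [[16, -8], [-8, 4]] = [[4/5, -2/5], [-2/5, 1/5]].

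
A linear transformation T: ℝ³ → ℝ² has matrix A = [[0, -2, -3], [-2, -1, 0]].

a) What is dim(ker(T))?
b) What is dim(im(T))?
dim(ker) = 1, dim(im) = 2

The two rows are not scalar multiples of one another (no single k satisfies row 2 = k × row 1), so they are linearly independent.
Thus rank(A) = 2.
dim(im(T)) = rank(A) = 2.
By the rank-nullity theorem applied to T: ℝ³ → ℝ², rank(A) + nullity(A) = 3 (the domain dimension), so dim(ker(T)) = 3 - 2 = 1.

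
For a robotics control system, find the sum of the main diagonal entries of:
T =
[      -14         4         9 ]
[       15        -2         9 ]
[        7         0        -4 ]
tr(T) = -14 - 2 - 4 = -20

The trace of a square matrix is the sum of its diagonal entries.
Diagonal entries of T: T[0][0] = -14, T[1][1] = -2, T[2][2] = -4.
tr(T) = -14 - 2 - 4 = -20.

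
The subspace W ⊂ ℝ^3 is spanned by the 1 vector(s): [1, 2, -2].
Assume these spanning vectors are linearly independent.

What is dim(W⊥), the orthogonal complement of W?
dim(W⊥) = 2

For any subspace W of ℝ^n, dim(W) + dim(W⊥) = n (the whole-space dimension).
Here the given 1 vectors are linearly independent, so dim(W) = 1.
Thus dim(W⊥) = n - dim(W) = 3 - 1 = 2.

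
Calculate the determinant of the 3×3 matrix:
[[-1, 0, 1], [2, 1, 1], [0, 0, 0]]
0

Expansion along first row:
det = -1·det([[1,1],[0,0]]) - 0·det([[2,1],[0,0]]) + 1·det([[2,1],[0,0]])
    = -1·(1·0 - 1·0) - 0·(2·0 - 1·0) + 1·(2·0 - 1·0)
    = -1·0 - 0·0 + 1·0
    = 0 + 0 + 0 = 0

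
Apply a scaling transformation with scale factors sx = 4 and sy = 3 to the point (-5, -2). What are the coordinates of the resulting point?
(-20, -6)

Scaling matrix:
[[4, 0], [0, 3]]
Result: (-5 × 4, -2 × 3) = (-20, -6)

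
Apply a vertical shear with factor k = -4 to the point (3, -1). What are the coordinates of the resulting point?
(3, -13)

Shear matrix for vertical shear with factor k = -4:
[[1, 0], [-4, 1]]
Result: (3, -1) → (3, -13)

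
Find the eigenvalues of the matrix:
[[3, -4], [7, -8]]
λ = -4 and λ = -1

Characteristic equation: det(A - λI) = 0
λ² - (trace)λ + (det) = 0
λ² - (-5)λ + (4) = 0
λ² + 5λ + 4 = 0
Solving: λ = -4, -1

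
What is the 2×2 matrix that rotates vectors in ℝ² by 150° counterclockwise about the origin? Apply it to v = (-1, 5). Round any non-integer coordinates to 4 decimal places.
R = [[-√3/2, -1/2], [1/2, -√3/2]]; R·v = (-1.6340, -4.8301)

A counterclockwise rotation by angle θ in ℝ² has matrix R(θ) = [[cos θ, -sin θ], [sin θ, cos θ]].
For θ = 150°: cos θ = -√3/2, sin θ = 1/2.
R(150°) = [[-√3/2, -1/2], [1/2, -√3/2]].
R·v = [-√3/2·-1 + (-1/2)·5, 1/2·-1 + -√3/2·5] = (-1.6340, -4.8301).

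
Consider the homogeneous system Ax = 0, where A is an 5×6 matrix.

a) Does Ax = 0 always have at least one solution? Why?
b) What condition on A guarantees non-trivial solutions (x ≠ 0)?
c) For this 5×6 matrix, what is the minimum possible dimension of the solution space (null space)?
a) Yes, x = 0 is always a solution. b) When A has linearly dependent columns (rank < n). c) Minimum nullity = 1.

a) x = 0 satisfies A·0 = 0, so the zero vector is always a solution.
b) Non-trivial solutions exist iff the columns of A are linearly dependent, equivalently rank(A) < n (the number of columns).
c) By rank-nullity, rank(A) + nullity(A) = n = 6. Since A has only 5 rows, rank(A) ≤ 5, so nullity(A) ≥ 6 - 5 = 1.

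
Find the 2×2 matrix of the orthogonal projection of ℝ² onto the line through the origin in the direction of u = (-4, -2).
[[4/5, 2/5], [2/5, 1/5]]

The orthogonal projection onto the line spanned by a nonzero vector u = (a, b) has matrix P = (u uᵀ) / (uᵀ u) = (1/(a² + b²)) · [[a², ab], [ab, b²]].
Here u = (-4, -2), so a² + b² = 16 + 4 = 20.
P = (1/20) · [[16, 8], [8, 4]] = [[4/5, 2/5], [2/5, 1/5]].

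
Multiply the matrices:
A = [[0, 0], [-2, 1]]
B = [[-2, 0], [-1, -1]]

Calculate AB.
[[0, 0], [3, -1]]

Each entry (i,j) of AB = sum over k of A[i][k]*B[k][j].
(AB)[0][0] = (0)*(-2) + (0)*(-1) = 0
(AB)[0][1] = (0)*(0) + (0)*(-1) = 0
(AB)[1][0] = (-2)*(-2) + (1)*(-1) = 3
(AB)[1][1] = (-2)*(0) + (1)*(-1) = -1
AB = [[0, 0], [3, -1]]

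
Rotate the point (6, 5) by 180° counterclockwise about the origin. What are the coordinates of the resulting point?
(-6, -5)

Rotation matrix R(θ) = [[cos θ, -sin θ], [sin θ, cos θ]]; for θ = 180°:
R = [[-1, 0], [0, -1]]
Result: R × [6, 5]ᵀ = [-1·6 + (0)·5, 0·6 + (-1)·5]ᵀ = (-6, -5)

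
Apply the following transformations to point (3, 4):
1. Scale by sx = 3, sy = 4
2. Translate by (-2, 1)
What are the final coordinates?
(7, 17)

Step 1: Scale (3, 4) by (sx, sy) = (3, 4) → (9, 16)
Step 2: Translate by (-2, 1) → (7, 17)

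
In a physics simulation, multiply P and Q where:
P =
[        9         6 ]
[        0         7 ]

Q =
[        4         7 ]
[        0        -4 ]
PQ =
[       36        39 ]
[        0       -28 ]

Matrix multiplication: (PQ)[i][j] = sum over k of P[i][k] * Q[k][j].
  (PQ)[0][0] = (9)*(4) + (6)*(0) = 36
  (PQ)[0][1] = (9)*(7) + (6)*(-4) = 39
  (PQ)[1][0] = (0)*(4) + (7)*(0) = 0
  (PQ)[1][1] = (0)*(7) + (7)*(-4) = -28
PQ =
[       36        39 ]
[        0       -28 ]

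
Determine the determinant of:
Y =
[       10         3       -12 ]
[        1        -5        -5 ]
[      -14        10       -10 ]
det(Y) = 1960

Expand along row 0 (cofactor expansion): det(Y) = a*(e*i - f*h) - b*(d*i - f*g) + c*(d*h - e*g), where the 3×3 is [[a, b, c], [d, e, f], [g, h, i]].
Minor M_00 = (-5)*(-10) - (-5)*(10) = 50 + 50 = 100.
Minor M_01 = (1)*(-10) - (-5)*(-14) = -10 - 70 = -80.
Minor M_02 = (1)*(10) - (-5)*(-14) = 10 - 70 = -60.
det(Y) = (10)*(100) - (3)*(-80) + (-12)*(-60) = 1000 + 240 + 720 = 1960.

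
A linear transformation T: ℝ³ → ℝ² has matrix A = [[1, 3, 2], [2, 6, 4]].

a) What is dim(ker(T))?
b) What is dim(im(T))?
dim(ker) = 2, dim(im) = 1

Observe that row 2 = 2 × row 1 (so the rows are linearly dependent).
Thus rank(A) = 1 (only one linearly independent row).
dim(im(T)) = rank(A) = 1.
By the rank-nullity theorem applied to T: ℝ³ → ℝ², rank(A) + nullity(A) = 3 (the domain dimension), so dim(ker(T)) = 3 - 1 = 2.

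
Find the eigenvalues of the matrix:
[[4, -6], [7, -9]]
λ = -3 and λ = -2

Characteristic equation: det(A - λI) = 0
λ² - (trace)λ + (det) = 0
λ² - (-5)λ + (6) = 0
λ² + 5λ + 6 = 0
Solving: λ = -3, -2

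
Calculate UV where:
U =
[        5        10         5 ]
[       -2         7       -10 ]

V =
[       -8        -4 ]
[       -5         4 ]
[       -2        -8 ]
UV =
[     -100       -20 ]
[        1       116 ]

Matrix multiplication: (UV)[i][j] = sum over k of U[i][k] * V[k][j].
  (UV)[0][0] = (5)*(-8) + (10)*(-5) + (5)*(-2) = -100
  (UV)[0][1] = (5)*(-4) + (10)*(4) + (5)*(-8) = -20
  (UV)[1][0] = (-2)*(-8) + (7)*(-5) + (-10)*(-2) = 1
  (UV)[1][1] = (-2)*(-4) + (7)*(4) + (-10)*(-8) = 116
UV =
[     -100       -20 ]
[        1       116 ]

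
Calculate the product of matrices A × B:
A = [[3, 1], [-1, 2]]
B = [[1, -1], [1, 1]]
[[4, -2], [1, 3]]

Matrix multiplication:
C[0][0] = 3×1 + 1×1 = 4
C[0][1] = 3×-1 + 1×1 = -2
C[1][0] = -1×1 + 2×1 = 1
C[1][1] = -1×-1 + 2×1 = 3
Result: [[4, -2], [1, 3]]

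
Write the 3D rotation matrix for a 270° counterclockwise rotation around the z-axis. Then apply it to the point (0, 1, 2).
R = [[0, 1, 0], [-1, 0, 0], [0, 0, 1]]; R·(0, 1, 2) = (1, 0, 2)

Rotation matrix for 270° around z-axis:
cos(270°) = 0, sin(270°) = -1
R = [[0, 1, 0], [-1, 0, 0], [0, 0, 1]]
Apply to (0, 1, 2): R·[0, 1, 2]ᵀ = (1, 0, 2)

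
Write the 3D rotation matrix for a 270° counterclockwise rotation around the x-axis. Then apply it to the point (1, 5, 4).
R = [[1, 0, 0], [0, 0, 1], [0, -1, 0]]; R·(1, 5, 4) = (1, 4, -5)

Rotation matrix for 270° around x-axis:
cos(270°) = 0, sin(270°) = -1
R = [[1, 0, 0], [0, 0, 1], [0, -1, 0]]
Apply to (1, 5, 4): R·[1, 5, 4]ᵀ = (1, 4, -5)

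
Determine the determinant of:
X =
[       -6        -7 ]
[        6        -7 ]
det(X) = 84

For a 2×2 matrix [[a, b], [c, d]], det = a*d - b*c.
det(X) = (-6)*(-7) - (-7)*(6) = 42 + 42 = 84.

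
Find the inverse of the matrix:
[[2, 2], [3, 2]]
[[-1, 1], [3/2, -1]]

For [[a,b],[c,d]], inverse = (1/det)·[[d,-b],[-c,a]]
det = 2·2 - 2·3 = -2
Inverse = (1/-2)·[[2, -2], [-3, 2]]
        = [[-1, 1], [3/2, -1]]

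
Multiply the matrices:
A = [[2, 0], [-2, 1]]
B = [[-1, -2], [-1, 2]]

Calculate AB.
[[-2, -4], [1, 6]]

Each entry (i,j) of AB = sum over k of A[i][k]*B[k][j].
(AB)[0][0] = (2)*(-1) + (0)*(-1) = -2
(AB)[0][1] = (2)*(-2) + (0)*(2) = -4
(AB)[1][0] = (-2)*(-1) + (1)*(-1) = 1
(AB)[1][1] = (-2)*(-2) + (1)*(2) = 6
AB = [[-2, -4], [1, 6]]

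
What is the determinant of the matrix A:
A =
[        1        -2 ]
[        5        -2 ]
det(A) = 8

For a 2×2 matrix [[a, b], [c, d]], det = a*d - b*c.
det(A) = (1)*(-2) - (-2)*(5) = -2 + 10 = 8.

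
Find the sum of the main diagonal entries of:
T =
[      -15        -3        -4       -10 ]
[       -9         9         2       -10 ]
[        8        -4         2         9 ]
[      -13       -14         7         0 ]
tr(T) = -15 + 9 + 2 + 0 = -4

The trace of a square matrix is the sum of its diagonal entries.
Diagonal entries of T: T[0][0] = -15, T[1][1] = 9, T[2][2] = 2, T[3][3] = 0.
tr(T) = -15 + 9 + 2 + 0 = -4.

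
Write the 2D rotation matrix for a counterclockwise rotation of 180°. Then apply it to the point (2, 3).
R = [[-1, 0], [0, -1]]; R·(2, 3) = (-2, -3)

Rotation matrix formula: R(θ) = [[cos θ, -sin θ], [sin θ, cos θ]]
For θ = 180°:
cos(180°) = -1
sin(180°) = 0
R = [[-1, 0], [0, -1]]
Apply to (2, 3): [-1·2 + (0)·3, 0·2 + -1·3] = (-2, -3)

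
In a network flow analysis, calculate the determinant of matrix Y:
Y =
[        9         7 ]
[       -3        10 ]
det(Y) = 111

For a 2×2 matrix [[a, b], [c, d]], det = a*d - b*c.
det(Y) = (9)*(10) - (7)*(-3) = 90 + 21 = 111.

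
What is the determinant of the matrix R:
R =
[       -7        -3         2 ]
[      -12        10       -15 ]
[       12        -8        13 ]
det(R) = -46

Expand along row 0 (cofactor expansion): det(R) = a*(e*i - f*h) - b*(d*i - f*g) + c*(d*h - e*g), where the 3×3 is [[a, b, c], [d, e, f], [g, h, i]].
Minor M_00 = (10)*(13) - (-15)*(-8) = 130 - 120 = 10.
Minor M_01 = (-12)*(13) - (-15)*(12) = -156 + 180 = 24.
Minor M_02 = (-12)*(-8) - (10)*(12) = 96 - 120 = -24.
det(R) = (-7)*(10) - (-3)*(24) + (2)*(-24) = -70 + 72 - 48 = -46.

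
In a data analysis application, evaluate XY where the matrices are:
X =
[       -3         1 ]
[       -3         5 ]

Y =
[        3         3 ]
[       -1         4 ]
XY =
[      -10        -5 ]
[      -14        11 ]

Matrix multiplication: (XY)[i][j] = sum over k of X[i][k] * Y[k][j].
  (XY)[0][0] = (-3)*(3) + (1)*(-1) = -10
  (XY)[0][1] = (-3)*(3) + (1)*(4) = -5
  (XY)[1][0] = (-3)*(3) + (5)*(-1) = -14
  (XY)[1][1] = (-3)*(3) + (5)*(4) = 11
XY =
[      -10        -5 ]
[      -14        11 ]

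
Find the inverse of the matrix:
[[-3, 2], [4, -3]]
[[-3, -2], [-4, -3]]

For [[a,b],[c,d]], inverse = (1/det)·[[d,-b],[-c,a]]
det = -3·-3 - 2·4 = 1
Inverse = (1/1)·[[-3, -2], [-4, -3]]
        = [[-3, -2], [-4, -3]]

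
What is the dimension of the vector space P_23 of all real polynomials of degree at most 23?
Dimension = 24

A polynomial of degree at most 23 can be written as a₀ + a₁x + a₂x² + … + a_23x^23, with 24 free coefficients a₀, …, a_23.
The set {1, x, x², …, x^23} is a basis: it spans P_23 (every such polynomial is a linear combination of these) and is linearly independent (a polynomial is zero iff all its coefficients are zero).
Therefore dim(P_23) = 23 + 1 = 24.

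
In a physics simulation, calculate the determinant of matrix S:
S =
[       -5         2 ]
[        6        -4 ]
det(S) = 8

For a 2×2 matrix [[a, b], [c, d]], det = a*d - b*c.
det(S) = (-5)*(-4) - (2)*(6) = 20 - 12 = 8.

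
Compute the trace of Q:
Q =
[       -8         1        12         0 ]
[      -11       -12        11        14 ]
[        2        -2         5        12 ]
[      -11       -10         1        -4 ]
tr(Q) = -8 - 12 + 5 - 4 = -19

The trace of a square matrix is the sum of its diagonal entries.
Diagonal entries of Q: Q[0][0] = -8, Q[1][1] = -12, Q[2][2] = 5, Q[3][3] = -4.
tr(Q) = -8 - 12 + 5 - 4 = -19.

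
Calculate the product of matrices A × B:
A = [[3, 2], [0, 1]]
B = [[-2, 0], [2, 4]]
[[-2, 8], [2, 4]]

Matrix multiplication:
C[0][0] = 3×-2 + 2×2 = -2
C[0][1] = 3×0 + 2×4 = 8
C[1][0] = 0×-2 + 1×2 = 2
C[1][1] = 0×0 + 1×4 = 4
Result: [[-2, 8], [2, 4]]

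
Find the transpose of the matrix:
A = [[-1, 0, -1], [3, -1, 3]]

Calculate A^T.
[[-1, 3], [0, -1], [-1, 3]]

The transpose sends entry (i,j) to (j,i); rows become columns.
Row 0 of A: [-1, 0, -1] -> column 0 of A^T.
Row 1 of A: [3, -1, 3] -> column 1 of A^T.
A^T = [[-1, 3], [0, -1], [-1, 3]]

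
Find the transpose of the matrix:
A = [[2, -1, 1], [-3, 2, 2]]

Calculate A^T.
[[2, -3], [-1, 2], [1, 2]]

The transpose sends entry (i,j) to (j,i); rows become columns.
Row 0 of A: [2, -1, 1] -> column 0 of A^T.
Row 1 of A: [-3, 2, 2] -> column 1 of A^T.
A^T = [[2, -3], [-1, 2], [1, 2]]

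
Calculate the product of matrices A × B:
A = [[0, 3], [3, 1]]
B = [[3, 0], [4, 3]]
[[12, 9], [13, 3]]

Matrix multiplication:
C[0][0] = 0×3 + 3×4 = 12
C[0][1] = 0×0 + 3×3 = 9
C[1][0] = 3×3 + 1×4 = 13
C[1][1] = 3×0 + 1×3 = 3
Result: [[12, 9], [13, 3]]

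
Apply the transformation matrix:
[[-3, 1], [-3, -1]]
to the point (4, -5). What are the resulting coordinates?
(-17, -7)

Matrix multiplication:
[[-3, 1], [-3, -1]] × [4, -5]ᵀ
= [-3×4 + 1×-5, -3×4 + -1×-5]ᵀ
= [-17.0000, -7.0000]ᵀ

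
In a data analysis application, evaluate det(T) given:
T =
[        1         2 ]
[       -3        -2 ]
det(T) = 4

For a 2×2 matrix [[a, b], [c, d]], det = a*d - b*c.
det(T) = (1)*(-2) - (2)*(-3) = -2 + 6 = 4.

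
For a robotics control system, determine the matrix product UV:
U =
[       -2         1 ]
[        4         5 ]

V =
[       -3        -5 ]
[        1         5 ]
UV =
[        7        15 ]
[       -7         5 ]

Matrix multiplication: (UV)[i][j] = sum over k of U[i][k] * V[k][j].
  (UV)[0][0] = (-2)*(-3) + (1)*(1) = 7
  (UV)[0][1] = (-2)*(-5) + (1)*(5) = 15
  (UV)[1][0] = (4)*(-3) + (5)*(1) = -7
  (UV)[1][1] = (4)*(-5) + (5)*(5) = 5
UV =
[        7        15 ]
[       -7         5 ]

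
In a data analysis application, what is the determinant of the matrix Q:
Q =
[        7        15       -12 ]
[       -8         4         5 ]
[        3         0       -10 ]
det(Q) = -1111

Expand along row 0 (cofactor expansion): det(Q) = a*(e*i - f*h) - b*(d*i - f*g) + c*(d*h - e*g), where the 3×3 is [[a, b, c], [d, e, f], [g, h, i]].
Minor M_00 = (4)*(-10) - (5)*(0) = -40 - 0 = -40.
Minor M_01 = (-8)*(-10) - (5)*(3) = 80 - 15 = 65.
Minor M_02 = (-8)*(0) - (4)*(3) = 0 - 12 = -12.
det(Q) = (7)*(-40) - (15)*(65) + (-12)*(-12) = -280 - 975 + 144 = -1111.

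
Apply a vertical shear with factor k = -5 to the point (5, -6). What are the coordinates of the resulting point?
(5, -31)

Shear matrix for vertical shear with factor k = -5:
[[1, 0], [-5, 1]]
Result: (5, -6) → (5, -31)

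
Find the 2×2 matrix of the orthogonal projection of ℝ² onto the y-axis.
[[0, 0], [0, 1]]

The orthogonal projection onto the line spanned by a nonzero vector u = (a, b) has matrix P = (u uᵀ) / (uᵀ u) = (1/(a² + b²)) · [[a², ab], [ab, b²]].
Here u = (0, 1), so a² + b² = 0 + 1 = 1.
P = (1/1) · [[0, 0], [0, 1]] = [[0, 0], [0, 1]].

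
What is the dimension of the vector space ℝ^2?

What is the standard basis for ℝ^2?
Dimension = 2; standard basis = {e_1, e_2}

ℝ^2 is the space of 2-tuples of real numbers; its dimension is 2.
The standard basis consists of 2 vectors: e_1, e_2, where e_i is the vector with 1 in position i and 0 elsewhere.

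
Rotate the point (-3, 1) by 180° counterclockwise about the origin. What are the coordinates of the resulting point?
(3, -1)

Rotation matrix R(θ) = [[cos θ, -sin θ], [sin θ, cos θ]]; for θ = 180°:
R = [[-1, 0], [0, -1]]
Result: R × [-3, 1]ᵀ = [-1·-3 + (0)·1, 0·-3 + (-1)·1]ᵀ = (3, -1)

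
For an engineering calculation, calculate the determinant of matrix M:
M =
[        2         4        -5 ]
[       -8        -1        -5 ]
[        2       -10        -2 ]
det(M) = -610

Expand along row 0 (cofactor expansion): det(M) = a*(e*i - f*h) - b*(d*i - f*g) + c*(d*h - e*g), where the 3×3 is [[a, b, c], [d, e, f], [g, h, i]].
Minor M_00 = (-1)*(-2) - (-5)*(-10) = 2 - 50 = -48.
Minor M_01 = (-8)*(-2) - (-5)*(2) = 16 + 10 = 26.
Minor M_02 = (-8)*(-10) - (-1)*(2) = 80 + 2 = 82.
det(M) = (2)*(-48) - (4)*(26) + (-5)*(82) = -96 - 104 - 410 = -610.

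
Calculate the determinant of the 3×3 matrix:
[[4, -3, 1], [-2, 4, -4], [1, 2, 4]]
76

Expansion along first row:
det = 4·det([[4,-4],[2,4]]) - -3·det([[-2,-4],[1,4]]) + 1·det([[-2,4],[1,2]])
    = 4·(4·4 - -4·2) - -3·(-2·4 - -4·1) + 1·(-2·2 - 4·1)
    = 4·24 - -3·-4 + 1·-8
    = 96 + -12 + -8 = 76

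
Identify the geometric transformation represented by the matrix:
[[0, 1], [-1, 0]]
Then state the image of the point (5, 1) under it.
rotation by 90° clockwise (i.e., 270° counterclockwise); image of (5, 1) is (1, -5)

This matches the form [[cos θ, -sin θ], [sin θ, cos θ]] of a rotation matrix; reading off cos θ and sin θ gives the angle.
The matrix [[0, 1], [-1, 0]] represents: rotation by 90° clockwise (i.e., 270° counterclockwise).
Applying it to (5, 1): [0·5 + 1·1, -1·5 + 0·1] = (1, -5).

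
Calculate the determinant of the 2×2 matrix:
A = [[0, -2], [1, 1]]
2

For A = [[a, b], [c, d]], det(A) = a*d - b*c.
det(A) = (0)*(1) - (-2)*(1) = 0 - -2 = 2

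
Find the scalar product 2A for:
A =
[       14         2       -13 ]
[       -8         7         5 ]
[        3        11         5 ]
2A =
[       28         4       -26 ]
[      -16        14        10 ]
[        6        22        10 ]

Scalar multiplication is elementwise: (2A)[i][j] = 2 * A[i][j].
  (2A)[0][0] = 2 * (14) = 28
  (2A)[0][1] = 2 * (2) = 4
  (2A)[0][2] = 2 * (-13) = -26
  (2A)[1][0] = 2 * (-8) = -16
  (2A)[1][1] = 2 * (7) = 14
  (2A)[1][2] = 2 * (5) = 10
  (2A)[2][0] = 2 * (3) = 6
  (2A)[2][1] = 2 * (11) = 22
  (2A)[2][2] = 2 * (5) = 10
2A =
[       28         4       -26 ]
[      -16        14        10 ]
[        6        22        10 ]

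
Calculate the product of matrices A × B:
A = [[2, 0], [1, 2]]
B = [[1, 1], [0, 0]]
[[2, 2], [1, 1]]

Matrix multiplication:
C[0][0] = 2×1 + 0×0 = 2
C[0][1] = 2×1 + 0×0 = 2
C[1][0] = 1×1 + 2×0 = 1
C[1][1] = 1×1 + 2×0 = 1
Result: [[2, 2], [1, 1]]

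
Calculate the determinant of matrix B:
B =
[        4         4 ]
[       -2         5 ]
det(B) = 28

For a 2×2 matrix [[a, b], [c, d]], det = a*d - b*c.
det(B) = (4)*(5) - (4)*(-2) = 20 + 8 = 28.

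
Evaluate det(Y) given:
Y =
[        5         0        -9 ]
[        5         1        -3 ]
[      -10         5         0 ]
det(Y) = -240

Expand along row 0 (cofactor expansion): det(Y) = a*(e*i - f*h) - b*(d*i - f*g) + c*(d*h - e*g), where the 3×3 is [[a, b, c], [d, e, f], [g, h, i]].
Minor M_00 = (1)*(0) - (-3)*(5) = 0 + 15 = 15.
Minor M_01 = (5)*(0) - (-3)*(-10) = 0 - 30 = -30.
Minor M_02 = (5)*(5) - (1)*(-10) = 25 + 10 = 35.
det(Y) = (5)*(15) - (0)*(-30) + (-9)*(35) = 75 + 0 - 315 = -240.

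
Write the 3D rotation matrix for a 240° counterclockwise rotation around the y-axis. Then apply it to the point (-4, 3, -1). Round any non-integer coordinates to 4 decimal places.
R = [[-1/2, 0, -√3/2], [0, 1, 0], [√3/2, 0, -1/2]]; R·(-4, 3, -1) = (2.8660, 3.0000, -2.9641)

Rotation matrix for 240° around y-axis:
cos(240°) = -1/2, sin(240°) = -√3/2
R = [[-1/2, 0, -√3/2], [0, 1, 0], [√3/2, 0, -1/2]]
Apply to (-4, 3, -1): R·[-4, 3, -1]ᵀ = (2.8660, 3.0000, -2.9641)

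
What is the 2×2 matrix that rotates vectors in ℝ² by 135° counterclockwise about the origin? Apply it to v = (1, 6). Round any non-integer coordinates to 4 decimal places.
R = [[-√2/2, -√2/2], [√2/2, -√2/2]]; R·v = (-4.9497, -3.5355)

A counterclockwise rotation by angle θ in ℝ² has matrix R(θ) = [[cos θ, -sin θ], [sin θ, cos θ]].
For θ = 135°: cos θ = -√2/2, sin θ = √2/2.
R(135°) = [[-√2/2, -√2/2], [√2/2, -√2/2]].
R·v = [-√2/2·1 + (-√2/2)·6, √2/2·1 + -√2/2·6] = (-4.9497, -3.5355).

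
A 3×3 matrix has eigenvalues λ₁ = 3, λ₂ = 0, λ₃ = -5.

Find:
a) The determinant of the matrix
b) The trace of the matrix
det = 0, trace = -2

Two standard eigenvalue identities:
- det(A) equals the product of the eigenvalues (counted with multiplicity).
- trace(A) equals the sum of the eigenvalues.
det(A) = (3)*(0)*(-5) = 0.
trace(A) = 3 + 0 - 5 = -2.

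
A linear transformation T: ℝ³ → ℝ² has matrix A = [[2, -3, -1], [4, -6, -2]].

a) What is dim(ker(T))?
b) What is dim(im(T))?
dim(ker) = 2, dim(im) = 1

Observe that row 2 = 2 × row 1 (so the rows are linearly dependent).
Thus rank(A) = 1 (only one linearly independent row).
dim(im(T)) = rank(A) = 1.
By the rank-nullity theorem applied to T: ℝ³ → ℝ², rank(A) + nullity(A) = 3 (the domain dimension), so dim(ker(T)) = 3 - 1 = 2.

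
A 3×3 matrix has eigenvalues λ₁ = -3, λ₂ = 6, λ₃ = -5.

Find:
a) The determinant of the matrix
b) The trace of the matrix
det = 90, trace = -2

Two standard eigenvalue identities:
- det(A) equals the product of the eigenvalues (counted with multiplicity).
- trace(A) equals the sum of the eigenvalues.
det(A) = (-3)*(6)*(-5) = 90.
trace(A) = -3 + 6 - 5 = -2.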